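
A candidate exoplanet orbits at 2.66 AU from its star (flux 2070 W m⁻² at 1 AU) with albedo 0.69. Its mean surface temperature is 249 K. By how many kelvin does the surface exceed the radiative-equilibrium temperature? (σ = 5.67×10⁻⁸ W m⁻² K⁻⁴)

ΔT ≈ 107.6 K

S = 2070/2.66² = 292.6 W m⁻².
T_eq = [S(1−A)/(4σ)]^(1/4) = [292.6×0.31/(4×5.67×10⁻⁸)]^(1/4) = 141.4 K.
ΔT = T_surf − T_eq = 249 − 141.4.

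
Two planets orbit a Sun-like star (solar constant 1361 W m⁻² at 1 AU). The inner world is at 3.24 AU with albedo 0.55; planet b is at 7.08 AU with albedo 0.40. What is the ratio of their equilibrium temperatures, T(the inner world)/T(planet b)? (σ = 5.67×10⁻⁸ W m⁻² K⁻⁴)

T₁/T₂ ≈ 1.376

T_eq = [S₀(1−A)/(4σd²)]^(1/4), so T ∝ (1−A)^(1/4) / √d.
T₁ = [1361×0.45/(4×5.67×10⁻⁸×3.24²)]^(1/4) = 126.64 K.
T₂ = [1361×0.60/(4×5.67×10⁻⁸×7.08²)]^(1/4) = 92.06 K.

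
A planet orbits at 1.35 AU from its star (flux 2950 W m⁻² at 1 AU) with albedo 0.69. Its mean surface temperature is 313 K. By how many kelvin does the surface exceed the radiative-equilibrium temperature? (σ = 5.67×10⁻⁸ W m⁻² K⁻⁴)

S = 2950/1.35² = 1619 W m⁻².
T_eq = [S(1−A)/(4σ)]^(1/4) = [1619×0.31/(4×5.67×10⁻⁸)]^(1/4) = 216.9 K.
ΔT = T_surf − T_eq = 313 − 216.9.

ΔT ≈ 96.1 K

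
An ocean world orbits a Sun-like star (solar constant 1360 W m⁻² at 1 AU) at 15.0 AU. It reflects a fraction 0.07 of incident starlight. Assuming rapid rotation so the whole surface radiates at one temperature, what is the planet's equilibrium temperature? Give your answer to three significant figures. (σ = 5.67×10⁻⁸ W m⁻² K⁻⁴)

Flux at 15.0 AU: S = 1360/15.0² = 6.04 W m⁻².
Energy balance: absorbed = emitted ⇒ πR²·S(1−A) = 4πR²·σT_eq⁴, so T_eq⁴ = S(1−A)/(4σ).
T_eq = [6.04 × 0.93 / (4 × 5.67×10⁻⁸)]^(1/4) = (2.48×10⁷)^(1/4) = 70.6 K.

T_eq ≈ 70.6 K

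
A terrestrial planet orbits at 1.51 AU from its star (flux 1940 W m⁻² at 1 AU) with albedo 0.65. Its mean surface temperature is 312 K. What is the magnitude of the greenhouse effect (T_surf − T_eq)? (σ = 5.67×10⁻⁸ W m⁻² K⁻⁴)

ΔT ≈ 121.6 K

S = 1940/1.51² = 850.8 W m⁻².
T_eq = [S(1−A)/(4σ)]^(1/4) = [850.8×0.35/(4×5.67×10⁻⁸)]^(1/4) = 190.4 K.
ΔT = T_surf − T_eq = 312 − 190.4.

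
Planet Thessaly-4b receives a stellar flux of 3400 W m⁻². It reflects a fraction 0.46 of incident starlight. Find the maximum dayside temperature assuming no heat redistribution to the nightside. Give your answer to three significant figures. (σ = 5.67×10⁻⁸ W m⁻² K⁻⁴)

With no redistribution each surface element balances locally: S(1−A) = σT⁴.
T = [3400 × 0.54 / 5.67×10⁻⁸]^(1/4) = (3.24×10¹⁰)^(1/4) = 424 K.

T_ss ≈ 424 K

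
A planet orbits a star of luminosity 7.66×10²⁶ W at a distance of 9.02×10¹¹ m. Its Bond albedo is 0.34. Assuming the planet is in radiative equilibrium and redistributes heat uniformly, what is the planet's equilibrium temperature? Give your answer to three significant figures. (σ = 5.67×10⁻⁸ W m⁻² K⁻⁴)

Flux: S = L/(4πd²) = 7.66×10²⁶/(4π×(9.02×10¹¹)²) = 74.9 W m⁻².
Energy balance: absorbed = emitted ⇒ πR²·S(1−A) = 4πR²·σT_eq⁴, so T_eq⁴ = S(1−A)/(4σ).
T_eq = [74.9 × 0.66 / (4 × 5.67×10⁻⁸)]^(1/4) = (2.18×10⁸)^(1/4) = 122 K.

T_eq ≈ 122 K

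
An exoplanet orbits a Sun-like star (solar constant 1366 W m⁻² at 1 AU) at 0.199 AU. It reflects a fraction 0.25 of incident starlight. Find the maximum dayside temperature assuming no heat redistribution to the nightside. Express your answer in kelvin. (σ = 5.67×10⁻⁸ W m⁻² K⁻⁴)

T_ss ≈ 822 K

Flux at 0.199 AU: S = 1366/0.199² = 3.45×10⁴ W m⁻².
With no redistribution each surface element balances locally: S(1−A) = σT⁴.
T = [3.45×10⁴ × 0.75 / 5.67×10⁻⁸]^(1/4) = (4.56×10¹¹)^(1/4) = 822 K.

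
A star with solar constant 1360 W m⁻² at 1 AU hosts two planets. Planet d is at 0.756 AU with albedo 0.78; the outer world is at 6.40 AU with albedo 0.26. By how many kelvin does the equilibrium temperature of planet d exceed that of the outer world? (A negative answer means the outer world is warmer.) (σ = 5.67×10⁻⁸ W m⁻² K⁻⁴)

T_eq = [S₀(1−A)/(4σd²)]^(1/4), so T ∝ (1−A)^(1/4) / √d.
T₁ = [1360×0.22/(4×5.67×10⁻⁸×0.756²)]^(1/4) = 219.19 K.
T₂ = [1360×0.74/(4×5.67×10⁻⁸×6.40²)]^(1/4) = 102.02 K.

ΔT ≈ 117.2 K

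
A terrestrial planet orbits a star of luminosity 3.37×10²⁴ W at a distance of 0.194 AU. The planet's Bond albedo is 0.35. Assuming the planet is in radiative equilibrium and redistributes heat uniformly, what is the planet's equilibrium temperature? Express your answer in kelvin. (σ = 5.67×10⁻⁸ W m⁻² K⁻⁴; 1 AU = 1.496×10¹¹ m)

d = 0.194 AU = 2.90×10¹⁰ m.
Flux: S = L/(4πd²) = 3.37×10²⁴/(4π×(2.90×10¹⁰)²) = 318 W m⁻².
Energy balance: absorbed = emitted ⇒ πR²·S(1−A) = 4πR²·σT_eq⁴, so T_eq⁴ = S(1−A)/(4σ).
T_eq = [318 × 0.65 / (4 × 5.67×10⁻⁸)]^(1/4) = (9.12×10⁸)^(1/4) = 174 K.

T_eq ≈ 174 K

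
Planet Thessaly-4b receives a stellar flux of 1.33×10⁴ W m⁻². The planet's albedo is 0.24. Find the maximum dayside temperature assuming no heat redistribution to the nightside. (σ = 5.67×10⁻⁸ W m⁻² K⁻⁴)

With no redistribution each surface element balances locally: S(1−A) = σT⁴.
T = [1.33×10⁴ × 0.76 / 5.67×10⁻⁸]^(1/4) = (1.78×10¹¹)^(1/4) = 650 K.

T_ss ≈ 650 K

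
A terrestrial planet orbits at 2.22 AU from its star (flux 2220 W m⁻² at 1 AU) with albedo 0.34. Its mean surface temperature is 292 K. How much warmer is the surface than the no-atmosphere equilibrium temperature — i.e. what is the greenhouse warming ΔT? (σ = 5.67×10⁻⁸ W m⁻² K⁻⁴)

ΔT ≈ 101.7 K

S = 2220/2.22² = 450.5 W m⁻².
T_eq = [S(1−A)/(4σ)]^(1/4) = [450.5×0.66/(4×5.67×10⁻⁸)]^(1/4) = 190.3 K.
ΔT = T_surf − T_eq = 292 − 190.3.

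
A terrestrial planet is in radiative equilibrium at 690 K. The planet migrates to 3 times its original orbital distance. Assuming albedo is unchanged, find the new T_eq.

T_eq ≈ 398 K

T_eq ∝ L^(1/4) · d^(−1/2).
T′ = 690 / 3^(1/2) = 398 K.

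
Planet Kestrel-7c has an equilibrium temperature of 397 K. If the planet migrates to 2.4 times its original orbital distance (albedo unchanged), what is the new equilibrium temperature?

T_eq ∝ L^(1/4) · d^(−1/2).
T′ = 397 / 2.4^(1/2) = 256 K.

T_eq ≈ 256 K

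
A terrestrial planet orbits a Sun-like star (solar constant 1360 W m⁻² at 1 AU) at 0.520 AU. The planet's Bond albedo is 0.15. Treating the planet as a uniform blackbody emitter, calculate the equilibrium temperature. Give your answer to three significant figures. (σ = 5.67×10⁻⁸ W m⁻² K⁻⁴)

Flux at 0.520 AU: S = 1360/0.520² = 5030 W m⁻².
Energy balance: absorbed = emitted ⇒ πR²·S(1−A) = 4πR²·σT_eq⁴, so T_eq⁴ = S(1−A)/(4σ).
T_eq = [5030 × 0.85 / (4 × 5.67×10⁻⁸)]^(1/4) = (1.88×10¹⁰)^(1/4) = 371 K.

T_eq ≈ 371 K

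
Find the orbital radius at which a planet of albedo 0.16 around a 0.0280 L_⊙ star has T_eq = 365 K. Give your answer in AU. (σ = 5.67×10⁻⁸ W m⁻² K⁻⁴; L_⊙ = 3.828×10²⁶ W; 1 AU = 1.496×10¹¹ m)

d ≈ 0.0892 AU

L = 0.0280 × 3.828×10²⁶ = 1.07×10²⁵ W.
From T_eq⁴ = L(1−A)/(16πσd²): d = √[L(1−A)/(16πσT_eq⁴)].
d = √[1.07×10²⁵ × 0.84 / (16π × 5.67×10⁻⁸ × (365)⁴)] = 1.33×10¹⁰ m = 0.0892 AU.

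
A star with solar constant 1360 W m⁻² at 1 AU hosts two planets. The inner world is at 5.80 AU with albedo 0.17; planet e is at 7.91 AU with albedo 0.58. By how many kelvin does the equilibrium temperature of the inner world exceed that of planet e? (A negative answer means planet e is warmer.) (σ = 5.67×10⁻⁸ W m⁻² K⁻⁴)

ΔT ≈ 30.6 K

T_eq = [S₀(1−A)/(4σd²)]^(1/4), so T ∝ (1−A)^(1/4) / √d.
T₁ = [1360×0.83/(4×5.67×10⁻⁸×5.80²)]^(1/4) = 110.29 K.
T₂ = [1360×0.42/(4×5.67×10⁻⁸×7.91²)]^(1/4) = 79.65 K.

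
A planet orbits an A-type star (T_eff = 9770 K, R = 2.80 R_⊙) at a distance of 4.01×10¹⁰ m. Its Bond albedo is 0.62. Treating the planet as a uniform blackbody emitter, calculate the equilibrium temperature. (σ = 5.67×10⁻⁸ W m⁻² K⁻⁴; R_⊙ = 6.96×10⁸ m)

R_⋆ = 2.80 × 6.96×10⁸ = 1.95×10⁹ m.
L = 4πR_⋆²σT_⋆⁴ = 4π(1.95×10⁹)² × 5.67×10⁻⁸ × (9770)⁴ = 2.47×10²⁸ W.
S = L/(4πd²) = 1.22×10⁶ W m⁻².
Energy balance: absorbed = emitted ⇒ πR²·S(1−A) = 4πR²·σT_eq⁴, so T_eq⁴ = S(1−A)/(4σ).
T_eq = [1.22×10⁶ × 0.38 / (4 × 5.67×10⁻⁸)]^(1/4) = (2.04×10¹²)^(1/4) = 1200 K.

T_eq ≈ 1200 K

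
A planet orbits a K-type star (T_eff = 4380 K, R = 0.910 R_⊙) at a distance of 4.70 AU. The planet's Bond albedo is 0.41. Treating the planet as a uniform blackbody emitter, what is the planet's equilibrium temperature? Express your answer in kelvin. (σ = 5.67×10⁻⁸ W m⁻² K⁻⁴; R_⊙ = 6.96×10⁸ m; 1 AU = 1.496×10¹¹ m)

R_⋆ = 0.910 × 6.96×10⁸ = 6.33×10⁸ m.
d = 4.70 AU = 7.03×10¹¹ m.
L = 4πR_⋆²σT_⋆⁴ = 4π(6.33×10⁸)² × 5.67×10⁻⁸ × (4380)⁴ = 1.05×10²⁶ W.
S = L/(4πd²) = 16.9 W m⁻².
Energy balance: absorbed = emitted ⇒ πR²·S(1−A) = 4πR²·σT_eq⁴, so T_eq⁴ = S(1−A)/(4σ).
T_eq = [16.9 × 0.59 / (4 × 5.67×10⁻⁸)]^(1/4) = (4.40×10⁷)^(1/4) = 81.5 K.

T_eq ≈ 81.5 K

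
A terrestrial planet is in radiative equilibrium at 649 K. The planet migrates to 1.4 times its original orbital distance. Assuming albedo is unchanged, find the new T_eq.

T_eq ≈ 549 K

T_eq ∝ L^(1/4) · d^(−1/2).
T′ = 649 / 1.4^(1/2) = 549 K.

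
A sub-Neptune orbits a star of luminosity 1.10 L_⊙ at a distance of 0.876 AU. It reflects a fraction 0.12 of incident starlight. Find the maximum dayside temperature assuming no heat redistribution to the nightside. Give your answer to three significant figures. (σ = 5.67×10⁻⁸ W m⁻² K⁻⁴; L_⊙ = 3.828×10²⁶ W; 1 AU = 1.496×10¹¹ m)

d = 0.876 AU = 1.31×10¹¹ m.
L = 1.10 × 3.828×10²⁶ = 4.21×10²⁶ W.
Flux: S = L/(4πd²) = 4.21×10²⁶/(4π×(1.31×10¹¹)²) = 1950 W m⁻².
With no redistribution each surface element balances locally: S(1−A) = σT⁴.
T = [1950 × 0.88 / 5.67×10⁻⁸]^(1/4) = (3.03×10¹⁰)^(1/4) = 417 K.

T_ss ≈ 417 K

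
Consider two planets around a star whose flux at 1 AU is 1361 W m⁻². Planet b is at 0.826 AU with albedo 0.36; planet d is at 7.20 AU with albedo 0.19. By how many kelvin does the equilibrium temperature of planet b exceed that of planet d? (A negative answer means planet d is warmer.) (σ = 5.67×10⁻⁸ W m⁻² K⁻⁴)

ΔT ≈ 175.5 K

T_eq = [S₀(1−A)/(4σd²)]^(1/4), so T ∝ (1−A)^(1/4) / √d.
T₁ = [1361×0.64/(4×5.67×10⁻⁸×0.826²)]^(1/4) = 273.91 K.
T₂ = [1361×0.81/(4×5.67×10⁻⁸×7.20²)]^(1/4) = 98.40 K.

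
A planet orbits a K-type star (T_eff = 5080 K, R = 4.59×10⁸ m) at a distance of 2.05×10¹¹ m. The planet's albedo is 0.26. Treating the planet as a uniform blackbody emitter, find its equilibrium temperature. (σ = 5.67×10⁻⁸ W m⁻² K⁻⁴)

T_eq ≈ 158 K

L = 4πR_⋆²σT_⋆⁴ = 4π(4.59×10⁸)² × 5.67×10⁻⁸ × (5080)⁴ = 1.00×10²⁶ W.
S = L/(4πd²) = 189 W m⁻².
Energy balance: absorbed = emitted ⇒ πR²·S(1−A) = 4πR²·σT_eq⁴, so T_eq⁴ = S(1−A)/(4σ).
T_eq = [189 × 0.74 / (4 × 5.67×10⁻⁸)]^(1/4) = (6.18×10⁸)^(1/4) = 158 K.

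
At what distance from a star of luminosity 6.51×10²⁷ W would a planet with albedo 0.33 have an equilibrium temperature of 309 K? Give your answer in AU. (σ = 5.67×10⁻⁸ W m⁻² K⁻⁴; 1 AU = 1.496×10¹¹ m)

From T_eq⁴ = L(1−A)/(16πσd²): d = √[L(1−A)/(16πσT_eq⁴)].
d = √[6.51×10²⁷ × 0.67 / (16π × 5.67×10⁻⁸ × (309)⁴)] = 4.10×10¹¹ m = 2.74 AU.

d ≈ 2.74 AU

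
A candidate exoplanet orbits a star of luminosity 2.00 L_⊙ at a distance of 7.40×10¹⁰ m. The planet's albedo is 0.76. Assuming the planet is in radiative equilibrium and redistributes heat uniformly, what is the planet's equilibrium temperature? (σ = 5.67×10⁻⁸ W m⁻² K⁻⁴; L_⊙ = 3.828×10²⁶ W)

T_eq ≈ 329 K

L = 2.00 × 3.828×10²⁶ = 7.66×10²⁶ W.
Flux: S = L/(4πd²) = 7.66×10²⁶/(4π×(7.40×10¹⁰)²) = 1.11×10⁴ W m⁻².
Energy balance: absorbed = emitted ⇒ πR²·S(1−A) = 4πR²·σT_eq⁴, so T_eq⁴ = S(1−A)/(4σ).
T_eq = [1.11×10⁴ × 0.24 / (4 × 5.67×10⁻⁸)]^(1/4) = (1.18×10¹⁰)^(1/4) = 329 K.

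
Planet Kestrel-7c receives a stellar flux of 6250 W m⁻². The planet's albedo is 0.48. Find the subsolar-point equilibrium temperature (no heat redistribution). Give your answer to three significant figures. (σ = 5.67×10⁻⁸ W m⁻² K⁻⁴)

T_ss ≈ 489 K

At the subsolar point the surface absorbs S(1−A) and emits σT⁴ per unit area — no factor of 4, since only the local patch is in balance.
T = [6250 × 0.52 / 5.67×10⁻⁸]^(1/4) = (5.73×10¹⁰)^(1/4) = 489 K.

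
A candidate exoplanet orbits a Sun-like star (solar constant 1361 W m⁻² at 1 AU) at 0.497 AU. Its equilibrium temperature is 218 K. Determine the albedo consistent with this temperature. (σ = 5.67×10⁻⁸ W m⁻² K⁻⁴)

Flux at 0.497 AU: S = 1361/0.497² = 5510 W m⁻².
From T_eq⁴ = S(1−A)/(4σ): 1−A = 4σT_eq⁴/S.
1−A = 4 × 5.67×10⁻⁸ × (218)⁴ / 5510 = 0.093.

A ≈ 0.91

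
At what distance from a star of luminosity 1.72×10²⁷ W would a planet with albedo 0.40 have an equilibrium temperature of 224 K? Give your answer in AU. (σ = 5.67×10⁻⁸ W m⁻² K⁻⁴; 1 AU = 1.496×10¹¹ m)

From T_eq⁴ = L(1−A)/(16πσd²): d = √[L(1−A)/(16πσT_eq⁴)].
d = √[1.72×10²⁷ × 0.60 / (16π × 5.67×10⁻⁸ × (224)⁴)] = 3.79×10¹¹ m = 2.54 AU.

d ≈ 2.54 AU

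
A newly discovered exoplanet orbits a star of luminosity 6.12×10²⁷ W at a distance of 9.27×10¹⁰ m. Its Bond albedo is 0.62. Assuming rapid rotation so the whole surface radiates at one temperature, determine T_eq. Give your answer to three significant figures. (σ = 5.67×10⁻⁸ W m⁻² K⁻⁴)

T_eq ≈ 555 K

Flux: S = L/(4πd²) = 6.12×10²⁷/(4π×(9.27×10¹⁰)²) = 5.67×10⁴ W m⁻².
Energy balance: absorbed = emitted ⇒ πR²·S(1−A) = 4πR²·σT_eq⁴, so T_eq⁴ = S(1−A)/(4σ).
T_eq = [5.67×10⁴ × 0.38 / (4 × 5.67×10⁻⁸)]^(1/4) = (9.50×10¹⁰)^(1/4) = 555 K.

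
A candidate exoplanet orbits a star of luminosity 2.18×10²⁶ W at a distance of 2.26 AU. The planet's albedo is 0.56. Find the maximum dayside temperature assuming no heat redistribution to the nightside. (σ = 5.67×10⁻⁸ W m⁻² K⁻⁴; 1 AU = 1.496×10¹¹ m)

d = 2.26 AU = 3.38×10¹¹ m.
Flux: S = L/(4πd²) = 2.18×10²⁶/(4π×(3.38×10¹¹)²) = 152 W m⁻².
With no redistribution each surface element balances locally: S(1−A) = σT⁴.
T = [152 × 0.44 / 5.67×10⁻⁸]^(1/4) = (1.18×10⁹)^(1/4) = 185 K.

T_ss ≈ 185 K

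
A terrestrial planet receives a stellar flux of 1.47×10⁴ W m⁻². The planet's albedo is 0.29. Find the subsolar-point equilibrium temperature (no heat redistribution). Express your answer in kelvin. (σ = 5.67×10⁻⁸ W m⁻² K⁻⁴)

T_ss ≈ 655 K

At the subsolar point the surface absorbs S(1−A) and emits σT⁴ per unit area — no factor of 4, since only the local patch is in balance.
T = [1.47×10⁴ × 0.71 / 5.67×10⁻⁸]^(1/4) = (1.84×10¹¹)^(1/4) = 655 K.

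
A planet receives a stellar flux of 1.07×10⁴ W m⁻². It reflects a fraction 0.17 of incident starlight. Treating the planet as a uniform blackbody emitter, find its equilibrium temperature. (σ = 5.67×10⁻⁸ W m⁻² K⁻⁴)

Energy balance: absorbed = emitted ⇒ πR²·S(1−A) = 4πR²·σT_eq⁴, so T_eq⁴ = S(1−A)/(4σ).
T_eq = [1.07×10⁴ × 0.83 / (4 × 5.67×10⁻⁸)]^(1/4) = (3.92×10¹⁰)^(1/4) = 445 K.

T_eq ≈ 445 K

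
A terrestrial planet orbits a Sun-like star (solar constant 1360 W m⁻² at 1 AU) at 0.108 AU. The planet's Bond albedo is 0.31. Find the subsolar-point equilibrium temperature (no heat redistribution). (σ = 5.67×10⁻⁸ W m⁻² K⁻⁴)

Flux at 0.108 AU: S = 1360/0.108² = 1.17×10⁵ W m⁻².
At the subsolar point the surface absorbs S(1−A) and emits σT⁴ per unit area — no factor of 4, since only the local patch is in balance.
T = [1.17×10⁵ × 0.69 / 5.67×10⁻⁸]^(1/4) = (1.42×10¹²)^(1/4) = 1090 K.

T_ss ≈ 1090 K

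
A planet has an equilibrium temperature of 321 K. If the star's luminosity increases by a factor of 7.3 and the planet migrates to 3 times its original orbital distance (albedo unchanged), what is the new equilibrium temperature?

T_eq ≈ 305 K

T_eq ∝ L^(1/4) · d^(−1/2).
T′ = 321 × 7.3^(1/4) / 3^(1/2) = 305 K.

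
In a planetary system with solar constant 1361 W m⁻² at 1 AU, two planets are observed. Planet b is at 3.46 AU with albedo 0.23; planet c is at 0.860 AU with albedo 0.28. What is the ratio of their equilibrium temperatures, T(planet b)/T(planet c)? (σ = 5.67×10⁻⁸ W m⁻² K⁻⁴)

T_eq = [S₀(1−A)/(4σd²)]^(1/4), so T ∝ (1−A)^(1/4) / √d.
T₁ = [1361×0.77/(4×5.67×10⁻⁸×3.46²)]^(1/4) = 140.16 K.
T₂ = [1361×0.72/(4×5.67×10⁻⁸×0.860²)]^(1/4) = 276.46 K.

T₁/T₂ ≈ 0.507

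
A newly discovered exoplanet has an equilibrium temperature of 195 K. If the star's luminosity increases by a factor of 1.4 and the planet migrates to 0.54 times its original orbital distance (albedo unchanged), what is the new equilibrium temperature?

T_eq ∝ L^(1/4) · d^(−1/2).
T′ = 195 × 1.4^(1/4) / 0.54^(1/2) = 289 K.

T_eq ≈ 289 K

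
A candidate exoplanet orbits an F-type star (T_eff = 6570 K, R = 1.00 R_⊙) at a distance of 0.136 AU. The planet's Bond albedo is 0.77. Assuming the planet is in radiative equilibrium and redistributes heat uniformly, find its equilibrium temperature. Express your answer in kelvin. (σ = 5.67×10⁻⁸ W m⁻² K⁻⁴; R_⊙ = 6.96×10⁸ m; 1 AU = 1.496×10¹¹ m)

R_⋆ = 1.00 × 6.96×10⁸ = 6.96×10⁸ m.
d = 0.136 AU = 2.03×10¹⁰ m.
L = 4πR_⋆²σT_⋆⁴ = 4π(6.96×10⁸)² × 5.67×10⁻⁸ × (6570)⁴ = 6.43×10²⁶ W.
S = L/(4πd²) = 1.24×10⁵ W m⁻².
Energy balance: absorbed = emitted ⇒ πR²·S(1−A) = 4πR²·σT_eq⁴, so T_eq⁴ = S(1−A)/(4σ).
T_eq = [1.24×10⁵ × 0.23 / (4 × 5.67×10⁻⁸)]^(1/4) = (1.25×10¹¹)^(1/4) = 595 K.

T_eq ≈ 595 K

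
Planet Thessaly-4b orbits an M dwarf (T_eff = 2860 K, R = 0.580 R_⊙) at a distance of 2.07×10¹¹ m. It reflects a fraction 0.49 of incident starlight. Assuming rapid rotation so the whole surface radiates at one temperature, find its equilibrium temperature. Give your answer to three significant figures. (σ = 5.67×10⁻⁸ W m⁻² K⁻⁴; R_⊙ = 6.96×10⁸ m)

R_⋆ = 0.580 × 6.96×10⁸ = 4.04×10⁸ m.
L = 4πR_⋆²σT_⋆⁴ = 4π(4.04×10⁸)² × 5.67×10⁻⁸ × (2860)⁴ = 7.77×10²⁴ W.
S = L/(4πd²) = 14.4 W m⁻².
Energy balance: absorbed = emitted ⇒ πR²·S(1−A) = 4πR²·σT_eq⁴, so T_eq⁴ = S(1−A)/(4σ).
T_eq = [14.4 × 0.51 / (4 × 5.67×10⁻⁸)]^(1/4) = (3.24×10⁷)^(1/4) = 75.5 K.

T_eq ≈ 75.5 K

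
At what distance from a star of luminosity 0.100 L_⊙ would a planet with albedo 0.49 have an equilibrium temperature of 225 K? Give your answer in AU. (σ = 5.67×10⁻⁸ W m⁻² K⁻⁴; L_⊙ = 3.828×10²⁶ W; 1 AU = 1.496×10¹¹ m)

L = 0.100 × 3.828×10²⁶ = 3.83×10²⁵ W.
From T_eq⁴ = L(1−A)/(16πσd²): d = √[L(1−A)/(16πσT_eq⁴)].
d = √[3.83×10²⁵ × 0.51 / (16π × 5.67×10⁻⁸ × (225)⁴)] = 5.17×10¹⁰ m = 0.346 AU.

d ≈ 0.346 AU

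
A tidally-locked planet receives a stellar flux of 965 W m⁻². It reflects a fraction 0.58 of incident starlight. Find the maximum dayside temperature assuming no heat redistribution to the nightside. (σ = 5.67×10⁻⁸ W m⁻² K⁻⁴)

T_ss ≈ 291 K

With no redistribution each surface element balances locally: S(1−A) = σT⁴.
T = [965 × 0.42 / 5.67×10⁻⁸]^(1/4) = (7.15×10⁹)^(1/4) = 291 K.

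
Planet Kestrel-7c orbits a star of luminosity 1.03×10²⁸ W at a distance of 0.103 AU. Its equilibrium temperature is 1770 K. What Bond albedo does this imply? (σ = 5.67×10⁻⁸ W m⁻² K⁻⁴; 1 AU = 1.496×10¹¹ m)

d = 0.103 AU = 1.54×10¹⁰ m.
Flux: S = L/(4πd²) = 1.03×10²⁸/(4π×(1.54×10¹⁰)²) = 3.45×10⁶ W m⁻².
From T_eq⁴ = S(1−A)/(4σ): 1−A = 4σT_eq⁴/S.
1−A = 4 × 5.67×10⁻⁸ × (1770)⁴ / 3.45×10⁶ = 0.645.

A ≈ 0.36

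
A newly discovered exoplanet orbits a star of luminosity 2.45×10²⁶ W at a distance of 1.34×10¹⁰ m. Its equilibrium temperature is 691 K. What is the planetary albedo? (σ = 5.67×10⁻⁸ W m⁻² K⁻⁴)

Flux: S = L/(4πd²) = 2.45×10²⁶/(4π×(1.34×10¹⁰)²) = 1.09×10⁵ W m⁻².
From T_eq⁴ = S(1−A)/(4σ): 1−A = 4σT_eq⁴/S.
1−A = 4 × 5.67×10⁻⁸ × (691)⁴ / 1.09×10⁵ = 0.476.

A ≈ 0.52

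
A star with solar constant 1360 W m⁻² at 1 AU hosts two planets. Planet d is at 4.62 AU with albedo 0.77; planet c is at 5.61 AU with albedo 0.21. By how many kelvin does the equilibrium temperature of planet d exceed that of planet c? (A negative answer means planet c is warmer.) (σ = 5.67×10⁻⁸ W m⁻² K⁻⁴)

ΔT ≈ -21.1 K

T_eq = [S₀(1−A)/(4σd²)]^(1/4), so T ∝ (1−A)^(1/4) / √d.
T₁ = [1360×0.23/(4×5.67×10⁻⁸×4.62²)]^(1/4) = 89.66 K.
T₂ = [1360×0.79/(4×5.67×10⁻⁸×5.61²)]^(1/4) = 110.76 K.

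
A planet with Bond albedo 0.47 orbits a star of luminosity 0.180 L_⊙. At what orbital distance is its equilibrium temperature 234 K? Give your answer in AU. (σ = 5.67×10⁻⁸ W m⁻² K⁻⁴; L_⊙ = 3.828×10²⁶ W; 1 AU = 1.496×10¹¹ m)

L = 0.180 × 3.828×10²⁶ = 6.89×10²⁵ W.
From T_eq⁴ = L(1−A)/(16πσd²): d = √[L(1−A)/(16πσT_eq⁴)].
d = √[6.89×10²⁵ × 0.53 / (16π × 5.67×10⁻⁸ × (234)⁴)] = 6.54×10¹⁰ m = 0.437 AU.

d ≈ 0.437 AU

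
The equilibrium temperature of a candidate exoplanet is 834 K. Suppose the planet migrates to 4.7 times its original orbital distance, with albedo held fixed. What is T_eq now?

T_eq ≈ 385 K

T_eq ∝ L^(1/4) · d^(−1/2).
T′ = 834 / 4.7^(1/2) = 385 K.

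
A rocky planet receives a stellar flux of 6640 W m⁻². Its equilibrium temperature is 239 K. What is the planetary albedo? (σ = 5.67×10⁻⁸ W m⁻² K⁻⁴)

A ≈ 0.89

From T_eq⁴ = S(1−A)/(4σ): 1−A = 4σT_eq⁴/S.
1−A = 4 × 5.67×10⁻⁸ × (239)⁴ / 6640 = 0.111.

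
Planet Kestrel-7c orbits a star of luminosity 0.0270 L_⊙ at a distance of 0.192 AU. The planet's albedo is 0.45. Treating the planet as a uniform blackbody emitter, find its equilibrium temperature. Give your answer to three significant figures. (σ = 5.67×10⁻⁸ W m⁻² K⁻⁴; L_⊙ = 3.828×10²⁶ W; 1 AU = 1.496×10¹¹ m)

T_eq ≈ 222 K

d = 0.192 AU = 2.87×10¹⁰ m.
L = 0.0270 × 3.828×10²⁶ = 1.03×10²⁵ W.
Flux: S = L/(4πd²) = 1.03×10²⁵/(4π×(2.87×10¹⁰)²) = 997 W m⁻².
Energy balance: absorbed = emitted ⇒ πR²·S(1−A) = 4πR²·σT_eq⁴, so T_eq⁴ = S(1−A)/(4σ).
T_eq = [997 × 0.55 / (4 × 5.67×10⁻⁸)]^(1/4) = (2.42×10⁹)^(1/4) = 222 K.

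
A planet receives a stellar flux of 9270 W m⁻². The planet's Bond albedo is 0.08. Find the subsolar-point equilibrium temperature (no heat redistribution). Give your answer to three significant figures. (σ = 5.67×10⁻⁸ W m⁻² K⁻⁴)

At the subsolar point the surface absorbs S(1−A) and emits σT⁴ per unit area — no factor of 4, since only the local patch is in balance.
T = [9270 × 0.92 / 5.67×10⁻⁸]^(1/4) = (1.50×10¹¹)^(1/4) = 623 K.

T_ss ≈ 623 K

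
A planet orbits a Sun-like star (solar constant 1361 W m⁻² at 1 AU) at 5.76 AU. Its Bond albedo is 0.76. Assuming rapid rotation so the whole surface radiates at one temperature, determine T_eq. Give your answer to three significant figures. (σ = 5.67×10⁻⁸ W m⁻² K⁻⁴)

Flux at 5.76 AU: S = 1361/5.76² = 41.0 W m⁻².
Energy balance: absorbed = emitted ⇒ πR²·S(1−A) = 4πR²·σT_eq⁴, so T_eq⁴ = S(1−A)/(4σ).
T_eq = [41.0 × 0.24 / (4 × 5.67×10⁻⁸)]^(1/4) = (4.34×10⁷)^(1/4) = 81.2 K.

T_eq ≈ 81.2 K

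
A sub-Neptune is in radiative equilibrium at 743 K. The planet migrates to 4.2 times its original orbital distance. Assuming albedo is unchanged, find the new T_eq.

T_eq ∝ L^(1/4) · d^(−1/2).
T′ = 743 / 4.2^(1/2) = 363 K.

T_eq ≈ 363 K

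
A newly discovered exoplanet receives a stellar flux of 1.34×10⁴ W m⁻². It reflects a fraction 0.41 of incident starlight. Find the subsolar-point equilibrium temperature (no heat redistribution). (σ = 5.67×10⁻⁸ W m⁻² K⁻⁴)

At the subsolar point the surface absorbs S(1−A) and emits σT⁴ per unit area — no factor of 4, since only the local patch is in balance.
T = [1.34×10⁴ × 0.59 / 5.67×10⁻⁸]^(1/4) = (1.39×10¹¹)^(1/4) = 611 K.

T_ss ≈ 611 K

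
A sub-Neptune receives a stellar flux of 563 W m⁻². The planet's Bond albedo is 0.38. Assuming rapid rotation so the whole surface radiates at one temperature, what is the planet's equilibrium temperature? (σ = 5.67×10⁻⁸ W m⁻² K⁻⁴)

T_eq ≈ 198 K

Energy balance: absorbed = emitted ⇒ πR²·S(1−A) = 4πR²·σT_eq⁴, so T_eq⁴ = S(1−A)/(4σ).
T_eq = [563 × 0.62 / (4 × 5.67×10⁻⁸)]^(1/4) = (1.54×10⁹)^(1/4) = 198 K.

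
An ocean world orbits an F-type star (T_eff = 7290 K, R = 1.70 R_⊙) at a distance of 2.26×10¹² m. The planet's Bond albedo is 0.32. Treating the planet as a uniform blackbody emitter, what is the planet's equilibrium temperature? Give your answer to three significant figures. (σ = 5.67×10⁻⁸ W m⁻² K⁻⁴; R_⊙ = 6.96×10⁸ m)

R_⋆ = 1.70 × 6.96×10⁸ = 1.18×10⁹ m.
L = 4πR_⋆²σT_⋆⁴ = 4π(1.18×10⁹)² × 5.67×10⁻⁸ × (7290)⁴ = 2.82×10²⁷ W.
S = L/(4πd²) = 43.9 W m⁻².
Energy balance: absorbed = emitted ⇒ πR²·S(1−A) = 4πR²·σT_eq⁴, so T_eq⁴ = S(1−A)/(4σ).
T_eq = [43.9 × 0.68 / (4 × 5.67×10⁻⁸)]^(1/4) = (1.32×10⁸)^(1/4) = 107 K.

T_eq ≈ 107 K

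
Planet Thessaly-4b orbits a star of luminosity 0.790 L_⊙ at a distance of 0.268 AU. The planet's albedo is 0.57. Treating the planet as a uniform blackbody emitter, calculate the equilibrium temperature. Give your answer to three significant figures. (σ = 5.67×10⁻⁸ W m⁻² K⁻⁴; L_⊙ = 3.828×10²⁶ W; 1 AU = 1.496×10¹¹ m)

T_eq ≈ 410 K

d = 0.268 AU = 4.01×10¹⁰ m.
L = 0.790 × 3.828×10²⁶ = 3.02×10²⁶ W.
Flux: S = L/(4πd²) = 3.02×10²⁶/(4π×(4.01×10¹⁰)²) = 1.50×10⁴ W m⁻².
Energy balance: absorbed = emitted ⇒ πR²·S(1−A) = 4πR²·σT_eq⁴, so T_eq⁴ = S(1−A)/(4σ).
T_eq = [1.50×10⁴ × 0.43 / (4 × 5.67×10⁻⁸)]^(1/4) = (2.84×10¹⁰)^(1/4) = 410 K.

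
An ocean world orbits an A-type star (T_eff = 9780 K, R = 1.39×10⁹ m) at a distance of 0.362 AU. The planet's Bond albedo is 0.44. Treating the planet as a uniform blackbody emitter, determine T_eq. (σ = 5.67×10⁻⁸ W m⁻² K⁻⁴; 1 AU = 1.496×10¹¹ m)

d = 0.362 AU = 5.42×10¹⁰ m.
L = 4πR_⋆²σT_⋆⁴ = 4π(1.39×10⁹)² × 5.67×10⁻⁸ × (9780)⁴ = 1.26×10²⁸ W.
S = L/(4πd²) = 3.42×10⁵ W m⁻².
Energy balance: absorbed = emitted ⇒ πR²·S(1−A) = 4πR²·σT_eq⁴, so T_eq⁴ = S(1−A)/(4σ).
T_eq = [3.42×10⁵ × 0.56 / (4 × 5.67×10⁻⁸)]^(1/4) = (8.44×10¹¹)^(1/4) = 958 K.

T_eq ≈ 958 K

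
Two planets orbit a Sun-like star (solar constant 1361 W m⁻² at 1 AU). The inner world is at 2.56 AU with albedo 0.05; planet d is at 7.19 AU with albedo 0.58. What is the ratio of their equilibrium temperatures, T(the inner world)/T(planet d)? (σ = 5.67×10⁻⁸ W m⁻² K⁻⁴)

T₁/T₂ ≈ 2.055

T_eq = [S₀(1−A)/(4σd²)]^(1/4), so T ∝ (1−A)^(1/4) / √d.
T₁ = [1361×0.95/(4×5.67×10⁻⁸×2.56²)]^(1/4) = 171.74 K.
T₂ = [1361×0.42/(4×5.67×10⁻⁸×7.19²)]^(1/4) = 83.56 K.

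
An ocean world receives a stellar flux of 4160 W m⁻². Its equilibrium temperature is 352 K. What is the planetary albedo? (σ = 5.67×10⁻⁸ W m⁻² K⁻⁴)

From T_eq⁴ = S(1−A)/(4σ): 1−A = 4σT_eq⁴/S.
1−A = 4 × 5.67×10⁻⁸ × (352)⁴ / 4160 = 0.837.

A ≈ 0.16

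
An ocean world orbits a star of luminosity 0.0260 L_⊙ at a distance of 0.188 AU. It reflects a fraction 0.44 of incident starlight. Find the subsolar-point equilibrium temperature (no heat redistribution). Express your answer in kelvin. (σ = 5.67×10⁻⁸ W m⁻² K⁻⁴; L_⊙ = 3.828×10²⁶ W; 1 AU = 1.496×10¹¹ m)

T_ss ≈ 315 K

d = 0.188 AU = 2.81×10¹⁰ m.
L = 0.0260 × 3.828×10²⁶ = 9.95×10²⁴ W.
Flux: S = L/(4πd²) = 9.95×10²⁴/(4π×(2.81×10¹⁰)²) = 1000 W m⁻².
At the subsolar point the surface absorbs S(1−A) and emits σT⁴ per unit area — no factor of 4, since only the local patch is in balance.
T = [1000 × 0.56 / 5.67×10⁻⁸]^(1/4) = (9.89×10⁹)^(1/4) = 315 K.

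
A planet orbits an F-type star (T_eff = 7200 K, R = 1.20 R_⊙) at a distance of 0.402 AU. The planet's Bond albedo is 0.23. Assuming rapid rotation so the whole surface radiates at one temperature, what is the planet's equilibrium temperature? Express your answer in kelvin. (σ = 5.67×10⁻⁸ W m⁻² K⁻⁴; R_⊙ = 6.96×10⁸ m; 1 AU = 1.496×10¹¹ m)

T_eq ≈ 562 K

R_⋆ = 1.20 × 6.96×10⁸ = 8.35×10⁸ m.
d = 0.402 AU = 6.01×10¹⁰ m.
L = 4πR_⋆²σT_⋆⁴ = 4π(8.35×10⁸)² × 5.67×10⁻⁸ × (7200)⁴ = 1.34×10²⁷ W.
S = L/(4πd²) = 2.94×10⁴ W m⁻².
Energy balance: absorbed = emitted ⇒ πR²·S(1−A) = 4πR²·σT_eq⁴, so T_eq⁴ = S(1−A)/(4σ).
T_eq = [2.94×10⁴ × 0.77 / (4 × 5.67×10⁻⁸)]^(1/4) = (9.98×10¹⁰)^(1/4) = 562 K.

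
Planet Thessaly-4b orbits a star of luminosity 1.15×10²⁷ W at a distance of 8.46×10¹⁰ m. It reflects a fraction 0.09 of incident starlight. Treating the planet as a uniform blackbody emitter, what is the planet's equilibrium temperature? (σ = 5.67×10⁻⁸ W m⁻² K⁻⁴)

T_eq ≈ 476 K

Flux: S = L/(4πd²) = 1.15×10²⁷/(4π×(8.46×10¹⁰)²) = 1.28×10⁴ W m⁻².
Energy balance: absorbed = emitted ⇒ πR²·S(1−A) = 4πR²·σT_eq⁴, so T_eq⁴ = S(1−A)/(4σ).
T_eq = [1.28×10⁴ × 0.91 / (4 × 5.67×10⁻⁸)]^(1/4) = (5.13×10¹⁰)^(1/4) = 476 K.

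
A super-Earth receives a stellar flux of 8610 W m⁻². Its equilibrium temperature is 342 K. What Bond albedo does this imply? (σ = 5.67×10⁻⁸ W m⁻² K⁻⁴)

A ≈ 0.64

From T_eq⁴ = S(1−A)/(4σ): 1−A = 4σT_eq⁴/S.
1−A = 4 × 5.67×10⁻⁸ × (342)⁴ / 8610 = 0.360.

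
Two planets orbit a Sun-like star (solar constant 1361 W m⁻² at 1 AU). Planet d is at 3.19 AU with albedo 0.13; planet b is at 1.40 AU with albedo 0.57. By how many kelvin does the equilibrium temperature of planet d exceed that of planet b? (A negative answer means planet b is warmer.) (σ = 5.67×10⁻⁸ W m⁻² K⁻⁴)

T_eq = [S₀(1−A)/(4σd²)]^(1/4), so T ∝ (1−A)^(1/4) / √d.
T₁ = [1361×0.87/(4×5.67×10⁻⁸×3.19²)]^(1/4) = 150.50 K.
T₂ = [1361×0.43/(4×5.67×10⁻⁸×1.40²)]^(1/4) = 190.48 K.

ΔT ≈ -40.0 K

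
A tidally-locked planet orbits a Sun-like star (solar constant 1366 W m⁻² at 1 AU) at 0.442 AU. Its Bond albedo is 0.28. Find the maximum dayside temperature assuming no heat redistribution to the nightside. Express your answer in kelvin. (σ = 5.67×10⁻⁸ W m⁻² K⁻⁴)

Flux at 0.442 AU: S = 1366/0.442² = 6990 W m⁻².
With no redistribution each surface element balances locally: S(1−A) = σT⁴.
T = [6990 × 0.72 / 5.67×10⁻⁸]^(1/4) = (8.88×10¹⁰)^(1/4) = 546 K.

T_ss ≈ 546 K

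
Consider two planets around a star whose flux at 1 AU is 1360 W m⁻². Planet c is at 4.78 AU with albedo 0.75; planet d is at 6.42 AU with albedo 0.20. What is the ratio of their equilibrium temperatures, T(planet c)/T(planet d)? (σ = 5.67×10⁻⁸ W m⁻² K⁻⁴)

T_eq = [S₀(1−A)/(4σd²)]^(1/4), so T ∝ (1−A)^(1/4) / √d.
T₁ = [1360×0.25/(4×5.67×10⁻⁸×4.78²)]^(1/4) = 90.00 K.
T₂ = [1360×0.80/(4×5.67×10⁻⁸×6.42²)]^(1/4) = 103.87 K.

T₁/T₂ ≈ 0.866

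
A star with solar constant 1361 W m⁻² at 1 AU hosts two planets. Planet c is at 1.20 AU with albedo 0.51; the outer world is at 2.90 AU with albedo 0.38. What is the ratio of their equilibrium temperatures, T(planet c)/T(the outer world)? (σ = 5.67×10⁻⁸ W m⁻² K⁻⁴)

T_eq = [S₀(1−A)/(4σd²)]^(1/4), so T ∝ (1−A)^(1/4) / √d.
T₁ = [1361×0.49/(4×5.67×10⁻⁸×1.20²)]^(1/4) = 212.57 K.
T₂ = [1361×0.62/(4×5.67×10⁻⁸×2.90²)]^(1/4) = 145.03 K.

T₁/T₂ ≈ 1.466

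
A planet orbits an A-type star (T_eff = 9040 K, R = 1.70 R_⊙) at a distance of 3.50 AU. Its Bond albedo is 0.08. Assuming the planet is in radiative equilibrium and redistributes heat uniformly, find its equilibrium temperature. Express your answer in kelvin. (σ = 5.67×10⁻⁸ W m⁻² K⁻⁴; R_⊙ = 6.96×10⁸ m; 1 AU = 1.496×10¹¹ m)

T_eq ≈ 298 K

R_⋆ = 1.70 × 6.96×10⁸ = 1.18×10⁹ m.
d = 3.50 AU = 5.24×10¹¹ m.
L = 4πR_⋆²σT_⋆⁴ = 4π(1.18×10⁹)² × 5.67×10⁻⁸ × (9040)⁴ = 6.66×10²⁷ W.
S = L/(4πd²) = 1930 W m⁻².
Energy balance: absorbed = emitted ⇒ πR²·S(1−A) = 4πR²·σT_eq⁴, so T_eq⁴ = S(1−A)/(4σ).
T_eq = [1930 × 0.92 / (4 × 5.67×10⁻⁸)]^(1/4) = (7.84×10⁹)^(1/4) = 298 K.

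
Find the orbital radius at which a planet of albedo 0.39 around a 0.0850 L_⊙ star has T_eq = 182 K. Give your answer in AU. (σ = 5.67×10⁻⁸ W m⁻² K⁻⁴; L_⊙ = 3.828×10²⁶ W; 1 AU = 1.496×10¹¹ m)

L = 0.0850 × 3.828×10²⁶ = 3.25×10²⁵ W.
From T_eq⁴ = L(1−A)/(16πσd²): d = √[L(1−A)/(16πσT_eq⁴)].
d = √[3.25×10²⁵ × 0.61 / (16π × 5.67×10⁻⁸ × (182)⁴)] = 7.97×10¹⁰ m = 0.533 AU.

d ≈ 0.533 AU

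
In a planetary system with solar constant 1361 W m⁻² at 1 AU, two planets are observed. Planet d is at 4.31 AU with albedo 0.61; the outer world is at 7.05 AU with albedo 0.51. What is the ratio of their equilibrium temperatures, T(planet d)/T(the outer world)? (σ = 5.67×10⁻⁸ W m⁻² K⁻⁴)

T₁/T₂ ≈ 1.208

T_eq = [S₀(1−A)/(4σd²)]^(1/4), so T ∝ (1−A)^(1/4) / √d.
T₁ = [1361×0.39/(4×5.67×10⁻⁸×4.31²)]^(1/4) = 105.95 K.
T₂ = [1361×0.49/(4×5.67×10⁻⁸×7.05²)]^(1/4) = 87.70 K.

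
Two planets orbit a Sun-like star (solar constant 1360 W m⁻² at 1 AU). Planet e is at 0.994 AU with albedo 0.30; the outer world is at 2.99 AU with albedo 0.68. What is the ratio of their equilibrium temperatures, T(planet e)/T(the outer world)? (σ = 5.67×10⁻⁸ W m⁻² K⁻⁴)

T_eq = [S₀(1−A)/(4σd²)]^(1/4), so T ∝ (1−A)^(1/4) / √d.
T₁ = [1360×0.70/(4×5.67×10⁻⁸×0.994²)]^(1/4) = 255.30 K.
T₂ = [1360×0.32/(4×5.67×10⁻⁸×2.99²)]^(1/4) = 121.04 K.

T₁/T₂ ≈ 2.109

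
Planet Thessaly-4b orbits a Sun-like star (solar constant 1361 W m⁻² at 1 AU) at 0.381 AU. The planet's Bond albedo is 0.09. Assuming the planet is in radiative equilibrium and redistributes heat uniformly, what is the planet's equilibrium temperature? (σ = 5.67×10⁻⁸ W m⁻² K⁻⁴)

T_eq ≈ 440 K

Flux at 0.381 AU: S = 1361/0.381² = 9380 W m⁻².
Energy balance: absorbed = emitted ⇒ πR²·S(1−A) = 4πR²·σT_eq⁴, so T_eq⁴ = S(1−A)/(4σ).
T_eq = [9380 × 0.91 / (4 × 5.67×10⁻⁸)]^(1/4) = (3.76×10¹⁰)^(1/4) = 440 K.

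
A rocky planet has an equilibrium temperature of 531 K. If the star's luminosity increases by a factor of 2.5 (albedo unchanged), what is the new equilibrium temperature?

T_eq ≈ 668 K

T_eq ∝ L^(1/4) · d^(−1/2).
T′ = 531 × 2.5^(1/4) = 668 K.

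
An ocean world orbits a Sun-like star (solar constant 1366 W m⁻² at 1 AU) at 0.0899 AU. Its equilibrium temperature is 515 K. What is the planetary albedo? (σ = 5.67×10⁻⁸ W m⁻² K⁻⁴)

Flux at 0.0899 AU: S = 1366/0.0899² = 1.69×10⁵ W m⁻².
From T_eq⁴ = S(1−A)/(4σ): 1−A = 4σT_eq⁴/S.
1−A = 4 × 5.67×10⁻⁸ × (515)⁴ / 1.69×10⁵ = 0.094.

A ≈ 0.91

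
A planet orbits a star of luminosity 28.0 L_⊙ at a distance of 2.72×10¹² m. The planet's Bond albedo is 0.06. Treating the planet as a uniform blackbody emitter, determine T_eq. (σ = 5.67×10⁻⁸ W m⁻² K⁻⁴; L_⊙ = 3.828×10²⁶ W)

L = 28.0 × 3.828×10²⁶ = 1.07×10²⁸ W.
Flux: S = L/(4πd²) = 1.07×10²⁸/(4π×(2.72×10¹²)²) = 115 W m⁻².
Energy balance: absorbed = emitted ⇒ πR²·S(1−A) = 4πR²·σT_eq⁴, so T_eq⁴ = S(1−A)/(4σ).
T_eq = [115 × 0.94 / (4 × 5.67×10⁻⁸)]^(1/4) = (4.78×10⁸)^(1/4) = 148 K.

T_eq ≈ 148 K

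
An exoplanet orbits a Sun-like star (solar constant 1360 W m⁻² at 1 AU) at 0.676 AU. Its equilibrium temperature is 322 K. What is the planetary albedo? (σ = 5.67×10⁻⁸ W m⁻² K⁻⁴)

Flux at 0.676 AU: S = 1360/0.676² = 2980 W m⁻².
From T_eq⁴ = S(1−A)/(4σ): 1−A = 4σT_eq⁴/S.
1−A = 4 × 5.67×10⁻⁸ × (322)⁴ / 2980 = 0.819.

A ≈ 0.18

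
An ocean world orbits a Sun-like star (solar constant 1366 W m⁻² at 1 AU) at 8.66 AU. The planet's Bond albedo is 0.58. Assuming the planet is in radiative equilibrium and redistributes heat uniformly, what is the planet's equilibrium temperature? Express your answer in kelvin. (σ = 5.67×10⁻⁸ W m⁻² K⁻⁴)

Flux at 8.66 AU: S = 1366/8.66² = 18.2 W m⁻².
Energy balance: absorbed = emitted ⇒ πR²·S(1−A) = 4πR²·σT_eq⁴, so T_eq⁴ = S(1−A)/(4σ).
T_eq = [18.2 × 0.42 / (4 × 5.67×10⁻⁸)]^(1/4) = (3.37×10⁷)^(1/4) = 76.2 K.

T_eq ≈ 76.2 K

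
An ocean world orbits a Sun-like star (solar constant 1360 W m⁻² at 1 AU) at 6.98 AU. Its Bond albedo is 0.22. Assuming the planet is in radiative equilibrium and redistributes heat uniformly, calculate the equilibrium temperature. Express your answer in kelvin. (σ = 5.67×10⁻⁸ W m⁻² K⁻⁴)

Flux at 6.98 AU: S = 1360/6.98² = 27.9 W m⁻².
Energy balance: absorbed = emitted ⇒ πR²·S(1−A) = 4πR²·σT_eq⁴, so T_eq⁴ = S(1−A)/(4σ).
T_eq = [27.9 × 0.78 / (4 × 5.67×10⁻⁸)]^(1/4) = (9.60×10⁷)^(1/4) = 99.0 K.

T_eq ≈ 99.0 K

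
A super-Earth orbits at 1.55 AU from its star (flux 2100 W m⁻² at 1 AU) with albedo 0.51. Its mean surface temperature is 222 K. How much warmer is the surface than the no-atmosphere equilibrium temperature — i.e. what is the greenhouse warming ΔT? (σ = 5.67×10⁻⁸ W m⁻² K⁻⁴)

S = 2100/1.55² = 874.1 W m⁻².
T_eq = [S(1−A)/(4σ)]^(1/4) = [874.1×0.49/(4×5.67×10⁻⁸)]^(1/4) = 208.5 K.
ΔT = T_surf − T_eq = 222 − 208.5.

ΔT ≈ 13.5 K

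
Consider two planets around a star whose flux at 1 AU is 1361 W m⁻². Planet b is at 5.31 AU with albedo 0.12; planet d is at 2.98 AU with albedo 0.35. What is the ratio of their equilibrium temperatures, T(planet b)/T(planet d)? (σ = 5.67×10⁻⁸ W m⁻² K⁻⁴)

T_eq = [S₀(1−A)/(4σd²)]^(1/4), so T ∝ (1−A)^(1/4) / √d.
T₁ = [1361×0.88/(4×5.67×10⁻⁸×5.31²)]^(1/4) = 116.98 K.
T₂ = [1361×0.65/(4×5.67×10⁻⁸×2.98²)]^(1/4) = 144.77 K.

T₁/T₂ ≈ 0.808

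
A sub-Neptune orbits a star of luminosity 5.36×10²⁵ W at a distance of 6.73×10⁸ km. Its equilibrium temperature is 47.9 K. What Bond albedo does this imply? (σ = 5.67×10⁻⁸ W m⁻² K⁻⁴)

A ≈ 0.87

d = 6.73×10⁸ km = 6.73×10¹¹ m.
Flux: S = L/(4πd²) = 5.36×10²⁵/(4π×(6.73×10¹¹)²) = 9.42 W m⁻².
From T_eq⁴ = S(1−A)/(4σ): 1−A = 4σT_eq⁴/S.
1−A = 4 × 5.67×10⁻⁸ × (47.9)⁴ / 9.42 = 0.127.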